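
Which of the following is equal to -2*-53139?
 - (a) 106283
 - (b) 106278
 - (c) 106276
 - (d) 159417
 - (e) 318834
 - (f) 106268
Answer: b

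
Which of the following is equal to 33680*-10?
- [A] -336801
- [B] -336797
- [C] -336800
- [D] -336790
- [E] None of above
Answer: C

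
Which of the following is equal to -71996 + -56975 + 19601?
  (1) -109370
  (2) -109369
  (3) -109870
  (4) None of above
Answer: 1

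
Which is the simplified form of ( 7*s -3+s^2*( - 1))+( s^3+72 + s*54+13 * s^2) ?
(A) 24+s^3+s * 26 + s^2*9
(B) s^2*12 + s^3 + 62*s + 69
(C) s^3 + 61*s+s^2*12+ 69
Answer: C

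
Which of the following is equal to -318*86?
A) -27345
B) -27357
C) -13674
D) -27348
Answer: D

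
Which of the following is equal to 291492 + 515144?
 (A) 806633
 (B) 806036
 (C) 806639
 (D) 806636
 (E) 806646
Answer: D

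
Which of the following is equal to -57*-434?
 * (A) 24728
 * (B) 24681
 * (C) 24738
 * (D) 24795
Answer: C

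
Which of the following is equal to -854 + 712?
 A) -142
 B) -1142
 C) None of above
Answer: A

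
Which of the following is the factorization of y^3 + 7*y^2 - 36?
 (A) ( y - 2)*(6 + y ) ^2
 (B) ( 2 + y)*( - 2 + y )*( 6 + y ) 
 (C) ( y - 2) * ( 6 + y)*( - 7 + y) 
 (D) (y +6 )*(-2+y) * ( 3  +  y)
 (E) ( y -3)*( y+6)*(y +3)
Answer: D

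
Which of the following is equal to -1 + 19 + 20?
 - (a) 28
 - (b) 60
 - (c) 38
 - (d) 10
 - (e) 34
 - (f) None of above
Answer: c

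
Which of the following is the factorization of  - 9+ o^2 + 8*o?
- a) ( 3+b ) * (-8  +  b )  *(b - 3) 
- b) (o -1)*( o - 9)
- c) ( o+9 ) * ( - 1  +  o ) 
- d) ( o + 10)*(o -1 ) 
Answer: c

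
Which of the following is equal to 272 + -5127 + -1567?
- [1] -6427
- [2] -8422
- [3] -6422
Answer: 3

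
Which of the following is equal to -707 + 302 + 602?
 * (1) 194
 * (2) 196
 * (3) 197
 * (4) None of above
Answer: 3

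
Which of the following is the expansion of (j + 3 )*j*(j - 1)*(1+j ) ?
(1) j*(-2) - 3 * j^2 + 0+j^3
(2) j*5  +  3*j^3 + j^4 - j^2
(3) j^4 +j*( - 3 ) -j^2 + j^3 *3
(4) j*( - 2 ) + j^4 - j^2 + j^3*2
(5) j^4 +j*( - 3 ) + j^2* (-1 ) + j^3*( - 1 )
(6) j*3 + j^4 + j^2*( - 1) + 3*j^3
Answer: 3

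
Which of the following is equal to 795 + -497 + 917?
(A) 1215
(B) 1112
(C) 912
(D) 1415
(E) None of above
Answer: A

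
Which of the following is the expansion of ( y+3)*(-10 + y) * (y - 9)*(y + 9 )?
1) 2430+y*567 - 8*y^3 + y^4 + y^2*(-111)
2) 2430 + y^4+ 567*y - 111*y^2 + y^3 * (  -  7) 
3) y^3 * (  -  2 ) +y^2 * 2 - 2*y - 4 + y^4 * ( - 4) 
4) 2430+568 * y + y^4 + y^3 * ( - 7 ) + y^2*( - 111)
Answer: 2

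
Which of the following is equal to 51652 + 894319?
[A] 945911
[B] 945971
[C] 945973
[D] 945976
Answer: B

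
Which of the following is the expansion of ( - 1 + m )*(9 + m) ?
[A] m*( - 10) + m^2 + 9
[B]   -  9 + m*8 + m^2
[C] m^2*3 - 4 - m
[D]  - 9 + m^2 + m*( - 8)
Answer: B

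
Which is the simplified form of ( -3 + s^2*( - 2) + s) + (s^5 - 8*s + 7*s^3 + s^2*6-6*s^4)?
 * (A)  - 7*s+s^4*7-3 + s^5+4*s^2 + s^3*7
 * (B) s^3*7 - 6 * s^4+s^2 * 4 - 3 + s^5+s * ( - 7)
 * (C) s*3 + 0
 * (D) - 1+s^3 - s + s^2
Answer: B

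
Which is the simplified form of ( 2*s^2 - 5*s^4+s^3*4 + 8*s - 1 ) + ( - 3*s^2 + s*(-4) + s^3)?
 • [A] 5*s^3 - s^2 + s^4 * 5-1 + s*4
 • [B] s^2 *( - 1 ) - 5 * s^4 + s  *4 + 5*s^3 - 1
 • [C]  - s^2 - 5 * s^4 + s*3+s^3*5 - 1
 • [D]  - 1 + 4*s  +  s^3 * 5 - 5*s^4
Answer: B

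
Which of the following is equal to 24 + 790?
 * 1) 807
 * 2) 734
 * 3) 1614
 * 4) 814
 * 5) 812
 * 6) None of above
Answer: 4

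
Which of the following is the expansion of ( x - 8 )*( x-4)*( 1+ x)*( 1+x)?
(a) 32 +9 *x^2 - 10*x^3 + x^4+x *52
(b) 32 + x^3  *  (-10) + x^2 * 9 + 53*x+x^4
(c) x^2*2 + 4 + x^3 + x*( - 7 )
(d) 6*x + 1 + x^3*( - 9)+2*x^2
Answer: a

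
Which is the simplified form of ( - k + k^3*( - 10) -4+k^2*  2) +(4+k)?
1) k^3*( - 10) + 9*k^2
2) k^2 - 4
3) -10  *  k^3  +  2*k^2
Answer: 3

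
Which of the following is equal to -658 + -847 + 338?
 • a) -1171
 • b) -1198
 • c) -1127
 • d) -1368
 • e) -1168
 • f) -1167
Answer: f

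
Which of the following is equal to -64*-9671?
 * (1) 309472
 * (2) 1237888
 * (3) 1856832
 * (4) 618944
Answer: 4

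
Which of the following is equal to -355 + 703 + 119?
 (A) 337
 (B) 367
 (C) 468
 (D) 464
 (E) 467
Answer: E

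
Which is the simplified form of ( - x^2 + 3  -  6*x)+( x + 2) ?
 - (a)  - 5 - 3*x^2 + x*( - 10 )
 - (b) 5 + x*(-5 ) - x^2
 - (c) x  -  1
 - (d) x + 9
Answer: b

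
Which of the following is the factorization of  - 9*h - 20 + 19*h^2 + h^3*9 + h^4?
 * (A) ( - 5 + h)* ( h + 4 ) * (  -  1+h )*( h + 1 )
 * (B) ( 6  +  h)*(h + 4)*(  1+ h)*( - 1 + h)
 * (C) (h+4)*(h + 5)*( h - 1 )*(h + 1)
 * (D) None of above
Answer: C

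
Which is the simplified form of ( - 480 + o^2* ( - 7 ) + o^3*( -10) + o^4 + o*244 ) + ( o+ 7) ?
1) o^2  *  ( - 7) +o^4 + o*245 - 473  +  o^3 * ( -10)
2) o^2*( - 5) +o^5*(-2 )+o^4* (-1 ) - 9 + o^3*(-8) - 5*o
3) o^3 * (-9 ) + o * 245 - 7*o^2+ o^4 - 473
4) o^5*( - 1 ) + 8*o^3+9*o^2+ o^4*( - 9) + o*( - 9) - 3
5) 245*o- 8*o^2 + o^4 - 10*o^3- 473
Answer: 1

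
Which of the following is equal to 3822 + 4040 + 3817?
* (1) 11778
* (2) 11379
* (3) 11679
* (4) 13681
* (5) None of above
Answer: 3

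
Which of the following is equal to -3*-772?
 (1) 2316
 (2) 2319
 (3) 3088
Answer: 1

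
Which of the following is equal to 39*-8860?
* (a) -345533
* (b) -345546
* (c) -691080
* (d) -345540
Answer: d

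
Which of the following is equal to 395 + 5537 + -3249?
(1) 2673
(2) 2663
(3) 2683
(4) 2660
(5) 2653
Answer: 3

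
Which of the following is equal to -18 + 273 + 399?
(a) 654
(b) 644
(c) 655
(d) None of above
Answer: a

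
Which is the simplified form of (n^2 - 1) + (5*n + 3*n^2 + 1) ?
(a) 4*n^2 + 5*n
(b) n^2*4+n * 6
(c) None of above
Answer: a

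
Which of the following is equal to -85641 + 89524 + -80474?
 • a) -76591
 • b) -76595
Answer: a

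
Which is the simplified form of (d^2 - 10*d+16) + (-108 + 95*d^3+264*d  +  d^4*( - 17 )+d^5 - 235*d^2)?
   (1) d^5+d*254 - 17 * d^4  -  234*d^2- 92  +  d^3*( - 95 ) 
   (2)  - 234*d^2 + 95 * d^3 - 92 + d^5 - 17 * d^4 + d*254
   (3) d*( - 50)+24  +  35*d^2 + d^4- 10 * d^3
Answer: 2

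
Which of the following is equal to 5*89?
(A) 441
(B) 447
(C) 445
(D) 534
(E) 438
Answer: C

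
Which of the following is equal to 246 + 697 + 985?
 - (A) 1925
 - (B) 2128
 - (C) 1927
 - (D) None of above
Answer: D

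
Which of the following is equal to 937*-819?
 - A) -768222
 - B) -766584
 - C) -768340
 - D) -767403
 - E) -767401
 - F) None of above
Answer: D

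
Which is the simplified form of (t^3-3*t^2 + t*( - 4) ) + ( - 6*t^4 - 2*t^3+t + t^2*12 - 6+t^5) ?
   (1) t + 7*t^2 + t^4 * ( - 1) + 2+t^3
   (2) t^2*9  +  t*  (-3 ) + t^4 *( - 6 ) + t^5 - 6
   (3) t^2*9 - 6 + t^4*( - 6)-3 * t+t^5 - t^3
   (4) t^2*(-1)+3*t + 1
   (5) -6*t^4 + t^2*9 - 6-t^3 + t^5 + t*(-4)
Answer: 3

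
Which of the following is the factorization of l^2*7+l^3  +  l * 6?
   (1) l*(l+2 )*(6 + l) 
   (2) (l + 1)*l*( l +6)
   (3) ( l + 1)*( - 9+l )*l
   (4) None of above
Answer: 2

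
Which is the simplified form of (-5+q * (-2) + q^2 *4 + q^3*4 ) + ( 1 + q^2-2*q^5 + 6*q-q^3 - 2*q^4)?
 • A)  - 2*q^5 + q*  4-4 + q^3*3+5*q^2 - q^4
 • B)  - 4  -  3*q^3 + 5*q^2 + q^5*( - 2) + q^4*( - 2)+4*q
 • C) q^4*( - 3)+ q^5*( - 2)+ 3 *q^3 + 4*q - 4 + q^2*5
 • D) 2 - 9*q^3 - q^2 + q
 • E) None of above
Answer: E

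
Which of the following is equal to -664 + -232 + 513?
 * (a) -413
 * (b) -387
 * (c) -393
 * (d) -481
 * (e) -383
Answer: e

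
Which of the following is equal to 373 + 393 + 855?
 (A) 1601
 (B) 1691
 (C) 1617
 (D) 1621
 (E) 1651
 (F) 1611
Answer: D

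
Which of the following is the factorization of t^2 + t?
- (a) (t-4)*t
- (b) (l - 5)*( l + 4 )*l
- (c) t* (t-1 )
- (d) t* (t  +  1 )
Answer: d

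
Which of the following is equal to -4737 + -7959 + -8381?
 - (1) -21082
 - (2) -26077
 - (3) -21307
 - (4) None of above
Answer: 4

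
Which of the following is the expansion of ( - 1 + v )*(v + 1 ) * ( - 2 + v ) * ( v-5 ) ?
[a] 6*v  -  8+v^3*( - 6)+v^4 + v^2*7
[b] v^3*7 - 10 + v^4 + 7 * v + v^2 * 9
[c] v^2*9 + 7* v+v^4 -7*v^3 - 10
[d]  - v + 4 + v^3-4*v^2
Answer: c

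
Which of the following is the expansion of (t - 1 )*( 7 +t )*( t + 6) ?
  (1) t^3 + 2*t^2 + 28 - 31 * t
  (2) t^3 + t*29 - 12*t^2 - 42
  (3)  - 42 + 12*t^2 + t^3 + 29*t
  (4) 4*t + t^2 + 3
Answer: 3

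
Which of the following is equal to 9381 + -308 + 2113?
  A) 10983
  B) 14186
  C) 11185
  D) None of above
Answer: D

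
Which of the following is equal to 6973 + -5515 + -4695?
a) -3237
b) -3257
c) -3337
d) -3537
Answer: a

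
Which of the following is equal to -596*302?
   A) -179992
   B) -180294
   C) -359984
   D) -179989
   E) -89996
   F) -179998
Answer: A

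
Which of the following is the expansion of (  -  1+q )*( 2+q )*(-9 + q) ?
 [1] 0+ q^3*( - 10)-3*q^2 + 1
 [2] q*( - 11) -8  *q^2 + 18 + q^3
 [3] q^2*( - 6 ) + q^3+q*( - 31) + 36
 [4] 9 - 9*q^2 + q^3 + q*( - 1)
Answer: 2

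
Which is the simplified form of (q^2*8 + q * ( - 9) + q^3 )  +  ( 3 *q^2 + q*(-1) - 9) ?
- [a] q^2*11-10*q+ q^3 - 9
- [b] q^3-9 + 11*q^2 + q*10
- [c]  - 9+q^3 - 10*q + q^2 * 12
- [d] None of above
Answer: a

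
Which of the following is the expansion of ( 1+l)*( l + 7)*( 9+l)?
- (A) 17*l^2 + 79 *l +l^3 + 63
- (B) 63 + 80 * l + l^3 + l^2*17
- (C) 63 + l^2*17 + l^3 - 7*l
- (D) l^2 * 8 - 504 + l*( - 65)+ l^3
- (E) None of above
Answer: A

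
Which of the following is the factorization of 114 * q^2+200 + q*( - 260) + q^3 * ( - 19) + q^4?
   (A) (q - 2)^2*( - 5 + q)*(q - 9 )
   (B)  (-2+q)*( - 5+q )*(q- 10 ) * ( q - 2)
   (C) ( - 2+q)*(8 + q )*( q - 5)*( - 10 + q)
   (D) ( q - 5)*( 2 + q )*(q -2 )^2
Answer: B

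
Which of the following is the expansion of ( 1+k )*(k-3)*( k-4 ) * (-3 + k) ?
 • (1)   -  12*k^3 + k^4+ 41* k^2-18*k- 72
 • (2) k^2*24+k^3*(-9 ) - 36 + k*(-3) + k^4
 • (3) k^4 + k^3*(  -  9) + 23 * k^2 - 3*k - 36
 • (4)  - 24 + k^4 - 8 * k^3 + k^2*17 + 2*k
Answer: 3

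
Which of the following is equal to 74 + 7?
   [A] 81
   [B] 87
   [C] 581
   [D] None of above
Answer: A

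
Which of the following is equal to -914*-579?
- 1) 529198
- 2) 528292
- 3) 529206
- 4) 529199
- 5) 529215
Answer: 3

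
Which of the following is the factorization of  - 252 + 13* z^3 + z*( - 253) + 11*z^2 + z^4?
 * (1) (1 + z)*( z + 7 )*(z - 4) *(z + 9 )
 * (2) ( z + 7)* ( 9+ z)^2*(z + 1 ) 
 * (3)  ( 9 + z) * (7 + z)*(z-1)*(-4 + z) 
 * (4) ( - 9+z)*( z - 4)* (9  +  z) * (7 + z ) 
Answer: 1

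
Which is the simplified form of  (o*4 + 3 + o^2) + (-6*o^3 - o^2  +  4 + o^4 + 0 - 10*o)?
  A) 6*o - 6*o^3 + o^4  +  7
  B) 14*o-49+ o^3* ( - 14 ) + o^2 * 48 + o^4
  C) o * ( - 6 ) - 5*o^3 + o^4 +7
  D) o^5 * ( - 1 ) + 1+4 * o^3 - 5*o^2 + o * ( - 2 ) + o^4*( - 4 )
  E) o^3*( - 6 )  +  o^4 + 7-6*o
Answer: E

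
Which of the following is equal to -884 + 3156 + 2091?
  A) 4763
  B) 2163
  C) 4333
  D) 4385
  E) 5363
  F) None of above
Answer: F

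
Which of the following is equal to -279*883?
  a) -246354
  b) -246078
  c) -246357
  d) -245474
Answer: c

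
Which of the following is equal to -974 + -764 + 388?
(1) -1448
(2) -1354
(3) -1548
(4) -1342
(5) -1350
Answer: 5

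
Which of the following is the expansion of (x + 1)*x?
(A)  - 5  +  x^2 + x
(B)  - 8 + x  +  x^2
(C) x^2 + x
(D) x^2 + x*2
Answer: C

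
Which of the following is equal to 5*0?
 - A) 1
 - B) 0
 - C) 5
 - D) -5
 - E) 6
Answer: B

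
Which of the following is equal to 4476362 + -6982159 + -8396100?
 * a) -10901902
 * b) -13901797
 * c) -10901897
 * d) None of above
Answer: c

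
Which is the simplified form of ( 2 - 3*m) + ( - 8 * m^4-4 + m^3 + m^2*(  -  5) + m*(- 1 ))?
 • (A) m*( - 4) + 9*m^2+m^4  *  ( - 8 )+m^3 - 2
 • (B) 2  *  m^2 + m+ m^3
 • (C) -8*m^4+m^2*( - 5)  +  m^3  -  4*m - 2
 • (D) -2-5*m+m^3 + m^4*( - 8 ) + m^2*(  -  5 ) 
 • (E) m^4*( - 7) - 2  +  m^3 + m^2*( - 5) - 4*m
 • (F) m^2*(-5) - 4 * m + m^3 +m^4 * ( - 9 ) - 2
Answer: C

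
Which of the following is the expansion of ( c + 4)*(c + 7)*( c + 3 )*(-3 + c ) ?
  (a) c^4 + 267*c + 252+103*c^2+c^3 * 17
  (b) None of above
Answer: b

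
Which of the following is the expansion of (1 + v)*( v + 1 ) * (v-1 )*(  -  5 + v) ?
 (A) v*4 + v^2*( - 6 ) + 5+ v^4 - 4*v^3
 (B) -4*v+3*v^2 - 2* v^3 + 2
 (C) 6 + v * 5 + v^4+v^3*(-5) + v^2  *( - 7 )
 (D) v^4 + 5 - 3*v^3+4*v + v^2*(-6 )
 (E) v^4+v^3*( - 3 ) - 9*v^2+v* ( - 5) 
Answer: A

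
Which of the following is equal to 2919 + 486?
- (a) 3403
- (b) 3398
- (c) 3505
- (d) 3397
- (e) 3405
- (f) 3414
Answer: e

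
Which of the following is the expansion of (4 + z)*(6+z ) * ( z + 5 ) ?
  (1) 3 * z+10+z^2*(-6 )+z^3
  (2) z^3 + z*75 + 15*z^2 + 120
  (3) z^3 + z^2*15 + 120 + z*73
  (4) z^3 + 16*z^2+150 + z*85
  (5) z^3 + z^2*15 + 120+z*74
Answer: 5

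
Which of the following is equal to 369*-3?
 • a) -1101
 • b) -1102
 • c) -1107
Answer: c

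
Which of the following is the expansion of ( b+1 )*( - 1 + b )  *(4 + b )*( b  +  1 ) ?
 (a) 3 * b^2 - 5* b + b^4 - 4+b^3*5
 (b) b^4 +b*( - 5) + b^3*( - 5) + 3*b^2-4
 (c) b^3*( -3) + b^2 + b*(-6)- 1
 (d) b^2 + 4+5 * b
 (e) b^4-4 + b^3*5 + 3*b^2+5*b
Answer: a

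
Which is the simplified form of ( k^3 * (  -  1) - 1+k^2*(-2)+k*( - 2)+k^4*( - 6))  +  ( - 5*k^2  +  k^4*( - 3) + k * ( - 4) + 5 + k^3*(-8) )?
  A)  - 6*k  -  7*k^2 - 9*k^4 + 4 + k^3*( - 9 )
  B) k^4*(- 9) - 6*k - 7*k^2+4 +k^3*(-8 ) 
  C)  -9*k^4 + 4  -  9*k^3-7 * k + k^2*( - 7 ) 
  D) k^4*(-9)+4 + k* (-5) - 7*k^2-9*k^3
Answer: A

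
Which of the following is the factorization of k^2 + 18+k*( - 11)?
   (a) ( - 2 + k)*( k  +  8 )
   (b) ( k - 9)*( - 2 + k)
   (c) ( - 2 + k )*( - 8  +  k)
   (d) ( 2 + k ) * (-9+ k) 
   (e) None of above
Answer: b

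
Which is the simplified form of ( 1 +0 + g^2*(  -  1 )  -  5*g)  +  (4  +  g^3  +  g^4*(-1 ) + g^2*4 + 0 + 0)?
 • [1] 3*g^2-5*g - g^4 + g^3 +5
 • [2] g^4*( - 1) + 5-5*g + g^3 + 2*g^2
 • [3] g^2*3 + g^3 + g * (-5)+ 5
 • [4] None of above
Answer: 1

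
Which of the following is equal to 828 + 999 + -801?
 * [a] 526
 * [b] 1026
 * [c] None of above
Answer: b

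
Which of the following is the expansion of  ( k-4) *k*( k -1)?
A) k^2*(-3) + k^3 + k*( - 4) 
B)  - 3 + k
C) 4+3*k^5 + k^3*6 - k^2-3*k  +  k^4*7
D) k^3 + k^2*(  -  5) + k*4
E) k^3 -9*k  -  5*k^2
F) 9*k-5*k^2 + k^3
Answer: D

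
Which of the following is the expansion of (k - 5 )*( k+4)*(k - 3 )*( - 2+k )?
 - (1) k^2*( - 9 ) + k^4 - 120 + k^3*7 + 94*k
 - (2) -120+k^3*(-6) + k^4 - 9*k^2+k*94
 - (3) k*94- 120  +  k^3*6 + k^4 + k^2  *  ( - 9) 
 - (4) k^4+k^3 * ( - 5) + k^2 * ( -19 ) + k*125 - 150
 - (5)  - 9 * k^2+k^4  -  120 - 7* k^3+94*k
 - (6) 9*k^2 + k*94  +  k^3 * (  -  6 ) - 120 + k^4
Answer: 2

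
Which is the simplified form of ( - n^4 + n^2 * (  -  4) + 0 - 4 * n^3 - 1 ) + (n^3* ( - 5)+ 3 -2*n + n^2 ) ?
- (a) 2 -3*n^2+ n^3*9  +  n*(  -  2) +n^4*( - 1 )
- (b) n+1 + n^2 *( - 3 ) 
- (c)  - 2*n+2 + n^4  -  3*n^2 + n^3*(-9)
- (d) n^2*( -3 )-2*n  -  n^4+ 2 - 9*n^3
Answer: d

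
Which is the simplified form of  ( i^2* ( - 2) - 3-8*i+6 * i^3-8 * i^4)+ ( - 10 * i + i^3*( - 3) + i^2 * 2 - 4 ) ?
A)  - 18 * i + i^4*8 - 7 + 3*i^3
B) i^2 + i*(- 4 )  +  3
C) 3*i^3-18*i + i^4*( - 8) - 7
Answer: C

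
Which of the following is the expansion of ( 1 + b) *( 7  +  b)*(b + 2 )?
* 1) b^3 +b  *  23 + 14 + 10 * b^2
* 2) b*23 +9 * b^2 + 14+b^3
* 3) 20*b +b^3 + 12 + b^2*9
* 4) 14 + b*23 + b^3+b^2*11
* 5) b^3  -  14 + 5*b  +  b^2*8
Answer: 1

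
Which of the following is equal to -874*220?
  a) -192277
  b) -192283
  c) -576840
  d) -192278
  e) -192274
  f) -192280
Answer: f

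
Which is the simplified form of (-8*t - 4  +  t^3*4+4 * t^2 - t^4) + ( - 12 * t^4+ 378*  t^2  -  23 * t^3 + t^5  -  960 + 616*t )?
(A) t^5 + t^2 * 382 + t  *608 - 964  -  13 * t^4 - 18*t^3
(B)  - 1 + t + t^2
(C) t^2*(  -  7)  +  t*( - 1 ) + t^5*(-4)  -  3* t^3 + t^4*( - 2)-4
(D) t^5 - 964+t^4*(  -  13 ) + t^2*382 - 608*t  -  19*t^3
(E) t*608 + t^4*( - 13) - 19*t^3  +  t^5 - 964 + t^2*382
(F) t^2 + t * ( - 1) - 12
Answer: E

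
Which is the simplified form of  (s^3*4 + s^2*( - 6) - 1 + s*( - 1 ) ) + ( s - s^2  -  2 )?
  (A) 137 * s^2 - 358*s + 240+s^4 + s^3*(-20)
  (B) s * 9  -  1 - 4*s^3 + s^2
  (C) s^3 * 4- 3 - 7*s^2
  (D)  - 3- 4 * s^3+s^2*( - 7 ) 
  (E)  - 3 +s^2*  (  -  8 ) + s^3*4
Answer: C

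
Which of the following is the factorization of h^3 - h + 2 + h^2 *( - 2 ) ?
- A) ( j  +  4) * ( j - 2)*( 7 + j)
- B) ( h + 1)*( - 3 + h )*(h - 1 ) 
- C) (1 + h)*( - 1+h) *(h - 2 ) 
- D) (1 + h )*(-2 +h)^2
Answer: C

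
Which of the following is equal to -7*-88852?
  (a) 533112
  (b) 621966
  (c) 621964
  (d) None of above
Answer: c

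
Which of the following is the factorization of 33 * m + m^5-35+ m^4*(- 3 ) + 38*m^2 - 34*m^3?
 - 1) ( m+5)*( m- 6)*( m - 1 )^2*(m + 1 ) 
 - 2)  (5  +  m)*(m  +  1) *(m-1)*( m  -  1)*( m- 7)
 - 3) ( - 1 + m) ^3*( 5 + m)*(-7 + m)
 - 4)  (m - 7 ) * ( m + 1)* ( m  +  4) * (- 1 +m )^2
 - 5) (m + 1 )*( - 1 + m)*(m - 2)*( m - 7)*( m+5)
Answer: 2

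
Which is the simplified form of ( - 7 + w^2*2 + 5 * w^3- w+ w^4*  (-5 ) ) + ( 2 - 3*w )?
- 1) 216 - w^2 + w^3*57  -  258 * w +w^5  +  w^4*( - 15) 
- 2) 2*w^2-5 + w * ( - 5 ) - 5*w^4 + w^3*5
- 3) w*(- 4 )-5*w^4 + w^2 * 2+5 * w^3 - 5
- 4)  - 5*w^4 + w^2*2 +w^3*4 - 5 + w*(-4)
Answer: 3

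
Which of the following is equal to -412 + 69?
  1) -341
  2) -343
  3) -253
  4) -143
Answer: 2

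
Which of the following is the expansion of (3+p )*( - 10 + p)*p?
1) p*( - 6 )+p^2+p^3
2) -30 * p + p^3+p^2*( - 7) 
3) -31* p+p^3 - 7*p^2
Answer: 2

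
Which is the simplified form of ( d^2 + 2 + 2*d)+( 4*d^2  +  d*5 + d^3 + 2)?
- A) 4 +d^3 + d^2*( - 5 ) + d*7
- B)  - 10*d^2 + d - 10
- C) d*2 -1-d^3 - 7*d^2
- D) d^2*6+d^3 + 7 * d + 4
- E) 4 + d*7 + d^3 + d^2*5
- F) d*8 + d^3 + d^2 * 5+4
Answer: E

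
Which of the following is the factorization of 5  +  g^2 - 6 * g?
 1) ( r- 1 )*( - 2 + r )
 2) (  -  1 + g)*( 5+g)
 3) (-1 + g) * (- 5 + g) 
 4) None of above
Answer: 3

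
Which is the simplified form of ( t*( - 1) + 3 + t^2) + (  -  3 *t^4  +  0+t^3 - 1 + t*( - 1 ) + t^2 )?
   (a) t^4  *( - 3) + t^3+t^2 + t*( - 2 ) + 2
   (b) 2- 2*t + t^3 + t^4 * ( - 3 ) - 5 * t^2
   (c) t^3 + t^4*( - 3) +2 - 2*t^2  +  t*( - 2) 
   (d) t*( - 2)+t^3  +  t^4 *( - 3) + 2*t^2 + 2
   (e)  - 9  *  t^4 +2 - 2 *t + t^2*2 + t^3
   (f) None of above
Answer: d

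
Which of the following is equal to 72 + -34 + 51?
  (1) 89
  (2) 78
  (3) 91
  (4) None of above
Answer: 1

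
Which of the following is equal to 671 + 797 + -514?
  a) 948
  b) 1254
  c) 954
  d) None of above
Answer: c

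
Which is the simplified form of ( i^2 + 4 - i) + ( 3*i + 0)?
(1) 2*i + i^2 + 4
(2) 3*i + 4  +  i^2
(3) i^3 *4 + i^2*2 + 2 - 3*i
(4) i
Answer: 1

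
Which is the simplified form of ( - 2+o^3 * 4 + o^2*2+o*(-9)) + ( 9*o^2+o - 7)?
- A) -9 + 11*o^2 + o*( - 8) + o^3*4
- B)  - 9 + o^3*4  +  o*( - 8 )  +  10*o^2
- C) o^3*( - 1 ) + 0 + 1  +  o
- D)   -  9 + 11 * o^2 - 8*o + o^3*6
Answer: A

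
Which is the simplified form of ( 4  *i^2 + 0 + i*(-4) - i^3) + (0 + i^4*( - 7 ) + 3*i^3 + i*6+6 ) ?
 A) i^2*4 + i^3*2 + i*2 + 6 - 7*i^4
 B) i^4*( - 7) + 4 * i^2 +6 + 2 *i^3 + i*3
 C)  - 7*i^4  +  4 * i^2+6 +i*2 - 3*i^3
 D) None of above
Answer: A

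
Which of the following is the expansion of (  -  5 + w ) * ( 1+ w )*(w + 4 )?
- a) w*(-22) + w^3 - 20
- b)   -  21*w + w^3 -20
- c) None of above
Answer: b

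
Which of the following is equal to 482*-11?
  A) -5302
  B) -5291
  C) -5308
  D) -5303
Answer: A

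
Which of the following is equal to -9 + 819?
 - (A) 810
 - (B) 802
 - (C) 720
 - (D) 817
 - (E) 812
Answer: A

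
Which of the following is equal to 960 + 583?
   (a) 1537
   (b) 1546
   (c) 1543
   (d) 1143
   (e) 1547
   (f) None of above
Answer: c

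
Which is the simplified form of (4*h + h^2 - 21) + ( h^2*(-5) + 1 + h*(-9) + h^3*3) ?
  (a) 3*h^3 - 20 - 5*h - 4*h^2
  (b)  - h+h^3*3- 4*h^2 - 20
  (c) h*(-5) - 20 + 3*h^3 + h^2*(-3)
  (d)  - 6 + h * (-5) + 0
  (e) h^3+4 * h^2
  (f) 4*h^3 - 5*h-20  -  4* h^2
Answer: a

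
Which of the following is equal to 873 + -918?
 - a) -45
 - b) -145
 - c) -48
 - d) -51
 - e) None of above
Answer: a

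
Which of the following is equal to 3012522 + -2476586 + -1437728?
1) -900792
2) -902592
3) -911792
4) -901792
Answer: 4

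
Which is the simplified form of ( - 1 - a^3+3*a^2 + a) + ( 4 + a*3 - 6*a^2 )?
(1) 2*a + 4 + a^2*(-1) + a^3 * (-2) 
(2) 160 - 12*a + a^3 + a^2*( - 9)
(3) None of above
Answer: 3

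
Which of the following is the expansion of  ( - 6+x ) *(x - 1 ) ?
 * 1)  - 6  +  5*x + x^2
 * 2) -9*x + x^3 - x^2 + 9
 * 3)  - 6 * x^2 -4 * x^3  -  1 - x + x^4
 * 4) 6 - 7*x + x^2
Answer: 4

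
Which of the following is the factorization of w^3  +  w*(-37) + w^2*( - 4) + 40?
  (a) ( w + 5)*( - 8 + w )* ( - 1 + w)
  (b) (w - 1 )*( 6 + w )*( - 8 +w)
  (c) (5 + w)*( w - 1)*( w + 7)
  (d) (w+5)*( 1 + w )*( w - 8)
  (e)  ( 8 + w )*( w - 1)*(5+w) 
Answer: a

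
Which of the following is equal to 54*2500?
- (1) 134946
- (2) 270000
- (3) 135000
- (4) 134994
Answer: 3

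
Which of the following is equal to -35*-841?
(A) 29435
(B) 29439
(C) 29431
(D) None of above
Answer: A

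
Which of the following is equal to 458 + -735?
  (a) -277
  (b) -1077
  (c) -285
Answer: a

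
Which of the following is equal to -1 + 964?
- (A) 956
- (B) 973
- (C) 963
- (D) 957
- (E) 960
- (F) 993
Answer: C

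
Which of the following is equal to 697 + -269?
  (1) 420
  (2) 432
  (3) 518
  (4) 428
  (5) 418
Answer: 4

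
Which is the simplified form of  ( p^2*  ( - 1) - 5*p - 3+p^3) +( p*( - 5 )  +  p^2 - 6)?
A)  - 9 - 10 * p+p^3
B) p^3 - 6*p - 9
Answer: A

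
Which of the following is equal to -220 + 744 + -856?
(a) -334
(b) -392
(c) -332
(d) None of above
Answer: c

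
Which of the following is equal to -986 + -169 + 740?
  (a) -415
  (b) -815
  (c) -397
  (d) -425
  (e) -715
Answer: a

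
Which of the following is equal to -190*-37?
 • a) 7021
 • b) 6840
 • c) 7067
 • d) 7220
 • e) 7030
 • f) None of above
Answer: e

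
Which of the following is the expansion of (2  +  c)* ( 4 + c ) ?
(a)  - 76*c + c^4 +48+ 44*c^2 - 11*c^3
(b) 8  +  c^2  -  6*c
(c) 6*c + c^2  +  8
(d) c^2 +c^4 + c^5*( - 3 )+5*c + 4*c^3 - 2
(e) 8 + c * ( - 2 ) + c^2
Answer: c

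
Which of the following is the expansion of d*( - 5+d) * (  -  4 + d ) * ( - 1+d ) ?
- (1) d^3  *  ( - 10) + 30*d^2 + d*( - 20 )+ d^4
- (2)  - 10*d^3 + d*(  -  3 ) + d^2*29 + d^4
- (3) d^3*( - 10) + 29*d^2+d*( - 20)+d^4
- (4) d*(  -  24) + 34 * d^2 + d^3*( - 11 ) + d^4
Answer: 3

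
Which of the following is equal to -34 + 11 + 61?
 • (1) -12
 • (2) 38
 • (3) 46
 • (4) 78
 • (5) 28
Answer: 2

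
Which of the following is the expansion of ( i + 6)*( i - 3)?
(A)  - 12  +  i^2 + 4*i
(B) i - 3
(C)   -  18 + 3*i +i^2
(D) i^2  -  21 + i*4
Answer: C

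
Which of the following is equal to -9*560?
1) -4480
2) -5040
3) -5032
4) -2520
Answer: 2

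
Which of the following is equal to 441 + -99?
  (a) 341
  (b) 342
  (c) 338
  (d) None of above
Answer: b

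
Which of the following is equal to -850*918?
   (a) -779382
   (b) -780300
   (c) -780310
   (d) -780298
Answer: b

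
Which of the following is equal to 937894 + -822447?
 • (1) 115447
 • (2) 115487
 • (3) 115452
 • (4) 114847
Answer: 1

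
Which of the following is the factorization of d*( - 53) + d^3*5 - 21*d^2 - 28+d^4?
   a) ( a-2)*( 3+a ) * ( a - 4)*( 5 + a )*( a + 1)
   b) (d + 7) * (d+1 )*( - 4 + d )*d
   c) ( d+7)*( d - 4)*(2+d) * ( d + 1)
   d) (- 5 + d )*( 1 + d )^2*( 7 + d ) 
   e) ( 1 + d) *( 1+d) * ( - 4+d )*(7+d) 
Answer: e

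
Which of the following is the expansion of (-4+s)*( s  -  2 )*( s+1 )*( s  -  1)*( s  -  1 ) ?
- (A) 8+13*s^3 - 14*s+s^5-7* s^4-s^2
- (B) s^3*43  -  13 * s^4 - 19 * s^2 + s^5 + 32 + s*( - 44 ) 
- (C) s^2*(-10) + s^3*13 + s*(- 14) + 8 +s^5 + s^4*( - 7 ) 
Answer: A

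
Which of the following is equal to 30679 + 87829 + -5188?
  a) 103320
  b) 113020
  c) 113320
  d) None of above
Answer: c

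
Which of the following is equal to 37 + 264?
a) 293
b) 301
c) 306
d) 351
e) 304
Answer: b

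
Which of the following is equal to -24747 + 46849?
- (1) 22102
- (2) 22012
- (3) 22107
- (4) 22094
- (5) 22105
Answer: 1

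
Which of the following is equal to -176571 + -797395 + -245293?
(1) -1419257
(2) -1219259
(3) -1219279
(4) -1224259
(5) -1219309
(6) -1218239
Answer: 2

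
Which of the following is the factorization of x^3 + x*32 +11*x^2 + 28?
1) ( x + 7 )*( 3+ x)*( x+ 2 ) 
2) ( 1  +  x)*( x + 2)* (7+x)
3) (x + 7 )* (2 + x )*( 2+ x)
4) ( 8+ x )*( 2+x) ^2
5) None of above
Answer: 3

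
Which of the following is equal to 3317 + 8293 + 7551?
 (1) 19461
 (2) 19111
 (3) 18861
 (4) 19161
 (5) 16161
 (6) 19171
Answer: 4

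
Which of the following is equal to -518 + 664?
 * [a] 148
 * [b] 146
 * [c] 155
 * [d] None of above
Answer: b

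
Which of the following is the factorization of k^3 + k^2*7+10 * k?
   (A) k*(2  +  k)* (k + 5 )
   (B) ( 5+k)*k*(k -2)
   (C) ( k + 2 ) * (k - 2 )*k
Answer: A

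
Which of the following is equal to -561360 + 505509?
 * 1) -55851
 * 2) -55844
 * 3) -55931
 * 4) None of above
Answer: 1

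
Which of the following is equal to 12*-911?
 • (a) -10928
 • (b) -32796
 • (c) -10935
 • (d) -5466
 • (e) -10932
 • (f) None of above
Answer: e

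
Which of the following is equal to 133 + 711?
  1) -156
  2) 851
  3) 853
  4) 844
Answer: 4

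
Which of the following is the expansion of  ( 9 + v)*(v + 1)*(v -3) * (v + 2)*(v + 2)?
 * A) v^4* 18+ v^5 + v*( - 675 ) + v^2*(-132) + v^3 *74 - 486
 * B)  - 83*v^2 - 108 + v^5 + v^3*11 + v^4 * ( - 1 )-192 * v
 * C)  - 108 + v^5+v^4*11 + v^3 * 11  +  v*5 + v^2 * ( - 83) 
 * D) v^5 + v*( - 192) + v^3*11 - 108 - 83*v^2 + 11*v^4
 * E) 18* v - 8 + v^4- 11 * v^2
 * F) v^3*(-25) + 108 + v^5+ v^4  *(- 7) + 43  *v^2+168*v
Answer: D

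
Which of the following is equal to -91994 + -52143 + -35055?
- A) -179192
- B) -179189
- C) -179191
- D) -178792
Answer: A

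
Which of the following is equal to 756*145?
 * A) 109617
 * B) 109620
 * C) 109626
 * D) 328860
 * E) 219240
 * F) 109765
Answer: B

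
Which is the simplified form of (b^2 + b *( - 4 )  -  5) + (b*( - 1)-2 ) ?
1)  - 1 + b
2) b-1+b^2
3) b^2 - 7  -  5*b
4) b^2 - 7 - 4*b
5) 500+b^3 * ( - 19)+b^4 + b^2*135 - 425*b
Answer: 3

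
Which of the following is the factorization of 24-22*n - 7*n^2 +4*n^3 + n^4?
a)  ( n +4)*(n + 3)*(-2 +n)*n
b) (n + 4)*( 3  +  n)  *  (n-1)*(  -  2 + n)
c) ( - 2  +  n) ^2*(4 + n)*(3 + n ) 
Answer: b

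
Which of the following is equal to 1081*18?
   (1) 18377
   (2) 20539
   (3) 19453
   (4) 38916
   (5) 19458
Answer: 5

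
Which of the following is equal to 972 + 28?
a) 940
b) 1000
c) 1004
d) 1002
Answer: b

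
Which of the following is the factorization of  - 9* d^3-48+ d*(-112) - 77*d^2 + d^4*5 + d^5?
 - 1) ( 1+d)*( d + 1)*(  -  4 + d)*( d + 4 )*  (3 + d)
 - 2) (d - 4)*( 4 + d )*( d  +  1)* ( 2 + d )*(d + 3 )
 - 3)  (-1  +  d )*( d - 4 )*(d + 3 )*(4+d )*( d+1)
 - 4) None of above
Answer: 1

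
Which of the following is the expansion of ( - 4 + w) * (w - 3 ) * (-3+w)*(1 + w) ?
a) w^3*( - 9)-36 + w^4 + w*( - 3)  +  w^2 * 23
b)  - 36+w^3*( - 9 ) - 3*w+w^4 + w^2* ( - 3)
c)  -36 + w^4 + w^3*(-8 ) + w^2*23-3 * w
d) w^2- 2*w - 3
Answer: a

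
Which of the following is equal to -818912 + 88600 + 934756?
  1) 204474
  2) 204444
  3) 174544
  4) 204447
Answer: 2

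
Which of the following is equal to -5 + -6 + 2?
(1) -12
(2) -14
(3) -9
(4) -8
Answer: 3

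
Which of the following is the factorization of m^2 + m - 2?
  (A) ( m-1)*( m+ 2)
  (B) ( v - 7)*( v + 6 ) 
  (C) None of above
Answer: A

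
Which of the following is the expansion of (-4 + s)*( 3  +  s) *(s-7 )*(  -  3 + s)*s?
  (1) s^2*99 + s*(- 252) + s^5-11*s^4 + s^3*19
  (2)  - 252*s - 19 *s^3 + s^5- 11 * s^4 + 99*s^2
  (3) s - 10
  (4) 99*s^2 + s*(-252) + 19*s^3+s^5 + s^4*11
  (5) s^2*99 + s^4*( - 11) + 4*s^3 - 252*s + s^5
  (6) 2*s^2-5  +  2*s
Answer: 1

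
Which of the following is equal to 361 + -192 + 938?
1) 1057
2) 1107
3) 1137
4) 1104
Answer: 2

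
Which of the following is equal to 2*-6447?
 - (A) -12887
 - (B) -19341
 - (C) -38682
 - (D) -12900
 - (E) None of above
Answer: E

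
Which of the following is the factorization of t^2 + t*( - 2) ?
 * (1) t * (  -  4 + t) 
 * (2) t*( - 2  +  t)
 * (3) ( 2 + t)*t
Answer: 2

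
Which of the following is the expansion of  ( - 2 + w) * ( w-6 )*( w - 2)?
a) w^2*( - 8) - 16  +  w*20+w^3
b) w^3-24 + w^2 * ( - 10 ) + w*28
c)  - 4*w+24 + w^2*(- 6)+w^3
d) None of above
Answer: b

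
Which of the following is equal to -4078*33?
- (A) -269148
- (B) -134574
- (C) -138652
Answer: B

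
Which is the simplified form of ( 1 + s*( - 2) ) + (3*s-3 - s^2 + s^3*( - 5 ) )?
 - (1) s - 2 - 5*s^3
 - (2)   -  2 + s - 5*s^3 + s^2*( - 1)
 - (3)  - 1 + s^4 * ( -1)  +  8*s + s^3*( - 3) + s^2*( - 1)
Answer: 2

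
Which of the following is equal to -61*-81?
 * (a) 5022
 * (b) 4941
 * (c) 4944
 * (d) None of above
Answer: b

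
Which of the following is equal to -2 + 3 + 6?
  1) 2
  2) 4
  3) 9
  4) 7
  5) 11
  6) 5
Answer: 4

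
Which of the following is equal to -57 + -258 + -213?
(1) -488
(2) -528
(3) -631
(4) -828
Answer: 2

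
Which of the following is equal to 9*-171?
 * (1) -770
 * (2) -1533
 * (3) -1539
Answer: 3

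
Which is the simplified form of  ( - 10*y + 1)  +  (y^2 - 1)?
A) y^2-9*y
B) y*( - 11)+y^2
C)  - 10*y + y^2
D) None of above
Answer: C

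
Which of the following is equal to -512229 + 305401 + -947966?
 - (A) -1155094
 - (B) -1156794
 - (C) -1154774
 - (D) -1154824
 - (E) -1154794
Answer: E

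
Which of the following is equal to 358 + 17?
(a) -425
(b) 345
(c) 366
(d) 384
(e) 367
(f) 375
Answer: f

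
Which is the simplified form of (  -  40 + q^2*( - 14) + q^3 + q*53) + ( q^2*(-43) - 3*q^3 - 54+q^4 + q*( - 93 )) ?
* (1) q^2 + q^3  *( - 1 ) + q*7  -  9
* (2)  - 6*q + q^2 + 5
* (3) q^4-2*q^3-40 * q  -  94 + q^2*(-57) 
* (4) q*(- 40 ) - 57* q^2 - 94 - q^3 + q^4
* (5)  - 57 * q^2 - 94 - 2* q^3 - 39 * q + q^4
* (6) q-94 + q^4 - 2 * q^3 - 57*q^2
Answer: 3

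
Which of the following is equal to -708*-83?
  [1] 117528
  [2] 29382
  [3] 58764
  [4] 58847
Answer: 3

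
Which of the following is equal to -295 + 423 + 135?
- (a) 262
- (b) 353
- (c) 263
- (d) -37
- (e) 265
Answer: c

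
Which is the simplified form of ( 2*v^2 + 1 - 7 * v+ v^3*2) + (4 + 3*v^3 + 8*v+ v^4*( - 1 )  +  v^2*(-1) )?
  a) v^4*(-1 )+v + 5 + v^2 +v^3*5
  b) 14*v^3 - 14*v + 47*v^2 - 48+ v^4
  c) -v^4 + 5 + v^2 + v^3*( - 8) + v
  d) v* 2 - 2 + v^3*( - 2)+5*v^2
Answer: a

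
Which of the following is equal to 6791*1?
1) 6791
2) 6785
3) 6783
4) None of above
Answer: 1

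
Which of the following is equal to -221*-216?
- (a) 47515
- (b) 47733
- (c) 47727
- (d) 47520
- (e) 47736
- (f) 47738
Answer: e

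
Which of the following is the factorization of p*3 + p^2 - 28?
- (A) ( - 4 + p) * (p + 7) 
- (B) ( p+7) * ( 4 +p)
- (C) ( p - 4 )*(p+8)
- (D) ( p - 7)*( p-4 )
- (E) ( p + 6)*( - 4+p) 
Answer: A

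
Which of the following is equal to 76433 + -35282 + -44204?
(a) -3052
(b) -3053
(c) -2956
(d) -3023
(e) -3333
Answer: b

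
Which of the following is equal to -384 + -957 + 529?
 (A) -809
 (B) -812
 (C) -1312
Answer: B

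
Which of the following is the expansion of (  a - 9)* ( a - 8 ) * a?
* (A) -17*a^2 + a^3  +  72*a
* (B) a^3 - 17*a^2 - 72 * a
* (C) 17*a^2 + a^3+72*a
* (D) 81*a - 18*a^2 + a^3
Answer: A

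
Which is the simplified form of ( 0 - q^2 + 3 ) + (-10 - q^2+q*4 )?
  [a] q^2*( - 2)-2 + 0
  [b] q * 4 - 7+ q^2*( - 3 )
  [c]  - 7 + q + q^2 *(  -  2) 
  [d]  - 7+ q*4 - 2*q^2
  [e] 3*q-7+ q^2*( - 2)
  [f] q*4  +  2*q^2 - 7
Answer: d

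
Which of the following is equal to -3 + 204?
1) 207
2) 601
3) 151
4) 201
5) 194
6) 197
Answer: 4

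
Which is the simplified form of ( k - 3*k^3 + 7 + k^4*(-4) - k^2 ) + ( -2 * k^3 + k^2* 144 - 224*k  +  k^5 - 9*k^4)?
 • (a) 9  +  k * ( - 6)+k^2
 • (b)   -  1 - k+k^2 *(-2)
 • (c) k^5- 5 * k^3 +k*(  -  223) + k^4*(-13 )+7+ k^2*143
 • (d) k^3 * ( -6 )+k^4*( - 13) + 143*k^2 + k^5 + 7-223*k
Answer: c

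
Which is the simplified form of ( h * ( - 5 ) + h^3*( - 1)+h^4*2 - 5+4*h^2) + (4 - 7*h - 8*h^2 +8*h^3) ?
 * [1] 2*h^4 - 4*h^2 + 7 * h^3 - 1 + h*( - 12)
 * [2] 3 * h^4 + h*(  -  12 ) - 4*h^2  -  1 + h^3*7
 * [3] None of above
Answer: 1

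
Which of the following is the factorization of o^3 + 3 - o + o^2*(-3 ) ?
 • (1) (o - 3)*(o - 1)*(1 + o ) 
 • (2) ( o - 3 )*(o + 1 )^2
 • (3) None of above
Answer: 1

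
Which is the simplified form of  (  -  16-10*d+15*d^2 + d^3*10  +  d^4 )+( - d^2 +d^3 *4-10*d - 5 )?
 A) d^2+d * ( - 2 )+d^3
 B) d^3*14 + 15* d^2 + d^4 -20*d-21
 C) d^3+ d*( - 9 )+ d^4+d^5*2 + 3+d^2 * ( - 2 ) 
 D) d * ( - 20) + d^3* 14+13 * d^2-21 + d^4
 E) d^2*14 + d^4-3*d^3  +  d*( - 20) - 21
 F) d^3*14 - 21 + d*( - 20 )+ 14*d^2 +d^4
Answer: F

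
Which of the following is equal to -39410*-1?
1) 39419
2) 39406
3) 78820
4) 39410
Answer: 4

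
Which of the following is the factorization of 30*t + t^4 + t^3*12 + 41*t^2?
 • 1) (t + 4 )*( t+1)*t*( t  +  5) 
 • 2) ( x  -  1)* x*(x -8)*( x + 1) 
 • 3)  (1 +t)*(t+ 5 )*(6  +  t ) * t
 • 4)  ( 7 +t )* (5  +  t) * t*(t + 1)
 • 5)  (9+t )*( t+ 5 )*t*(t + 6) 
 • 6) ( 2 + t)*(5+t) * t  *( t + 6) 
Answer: 3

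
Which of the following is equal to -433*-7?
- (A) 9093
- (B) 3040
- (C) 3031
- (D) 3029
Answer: C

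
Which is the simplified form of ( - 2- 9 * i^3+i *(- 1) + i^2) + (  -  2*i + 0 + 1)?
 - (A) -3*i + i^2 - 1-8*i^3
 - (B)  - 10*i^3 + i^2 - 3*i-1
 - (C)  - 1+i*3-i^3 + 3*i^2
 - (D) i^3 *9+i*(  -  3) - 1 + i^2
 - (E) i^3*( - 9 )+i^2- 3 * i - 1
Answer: E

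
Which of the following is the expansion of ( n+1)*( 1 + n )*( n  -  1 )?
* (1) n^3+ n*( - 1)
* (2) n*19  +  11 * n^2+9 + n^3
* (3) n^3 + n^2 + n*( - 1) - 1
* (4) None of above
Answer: 3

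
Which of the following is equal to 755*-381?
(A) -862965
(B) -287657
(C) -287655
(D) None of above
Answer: C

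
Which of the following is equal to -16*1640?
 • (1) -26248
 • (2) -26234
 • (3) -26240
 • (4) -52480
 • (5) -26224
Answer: 3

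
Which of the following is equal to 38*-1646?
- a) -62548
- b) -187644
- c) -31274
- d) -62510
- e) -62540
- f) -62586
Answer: a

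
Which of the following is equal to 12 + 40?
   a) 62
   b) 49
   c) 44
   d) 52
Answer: d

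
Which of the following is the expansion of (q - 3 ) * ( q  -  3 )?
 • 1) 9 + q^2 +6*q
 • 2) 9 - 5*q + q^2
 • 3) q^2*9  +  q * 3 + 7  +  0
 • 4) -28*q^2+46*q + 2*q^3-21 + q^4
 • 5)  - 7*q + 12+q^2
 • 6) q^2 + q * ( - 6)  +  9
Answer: 6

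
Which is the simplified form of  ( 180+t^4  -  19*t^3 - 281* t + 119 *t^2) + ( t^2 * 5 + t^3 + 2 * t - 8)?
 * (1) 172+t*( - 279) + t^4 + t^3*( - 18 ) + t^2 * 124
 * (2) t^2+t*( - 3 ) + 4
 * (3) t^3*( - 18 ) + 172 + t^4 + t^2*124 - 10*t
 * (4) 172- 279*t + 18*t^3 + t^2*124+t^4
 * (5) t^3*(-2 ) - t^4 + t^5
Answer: 1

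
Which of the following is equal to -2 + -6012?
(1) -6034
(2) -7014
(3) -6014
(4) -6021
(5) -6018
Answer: 3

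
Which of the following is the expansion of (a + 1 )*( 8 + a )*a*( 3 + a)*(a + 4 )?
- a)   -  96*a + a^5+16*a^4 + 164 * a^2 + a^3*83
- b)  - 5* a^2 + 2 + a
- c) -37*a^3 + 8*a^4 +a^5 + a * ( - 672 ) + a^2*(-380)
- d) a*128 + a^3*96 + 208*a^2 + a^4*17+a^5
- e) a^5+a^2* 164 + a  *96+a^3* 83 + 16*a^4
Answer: e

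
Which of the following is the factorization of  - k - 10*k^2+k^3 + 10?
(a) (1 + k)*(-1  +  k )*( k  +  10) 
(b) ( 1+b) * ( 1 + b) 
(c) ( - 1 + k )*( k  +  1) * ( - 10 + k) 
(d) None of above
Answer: c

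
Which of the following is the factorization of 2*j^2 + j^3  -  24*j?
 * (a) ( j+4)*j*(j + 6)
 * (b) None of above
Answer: b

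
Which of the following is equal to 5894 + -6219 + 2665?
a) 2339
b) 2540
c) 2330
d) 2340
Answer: d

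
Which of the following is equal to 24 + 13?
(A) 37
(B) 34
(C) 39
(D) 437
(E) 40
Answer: A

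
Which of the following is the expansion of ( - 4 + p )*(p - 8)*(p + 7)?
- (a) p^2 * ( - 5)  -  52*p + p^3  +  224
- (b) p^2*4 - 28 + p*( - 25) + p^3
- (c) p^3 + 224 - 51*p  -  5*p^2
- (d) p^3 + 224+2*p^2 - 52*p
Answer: a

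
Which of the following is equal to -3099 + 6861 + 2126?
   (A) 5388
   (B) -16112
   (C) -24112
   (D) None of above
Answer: D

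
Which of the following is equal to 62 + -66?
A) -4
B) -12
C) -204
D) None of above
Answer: A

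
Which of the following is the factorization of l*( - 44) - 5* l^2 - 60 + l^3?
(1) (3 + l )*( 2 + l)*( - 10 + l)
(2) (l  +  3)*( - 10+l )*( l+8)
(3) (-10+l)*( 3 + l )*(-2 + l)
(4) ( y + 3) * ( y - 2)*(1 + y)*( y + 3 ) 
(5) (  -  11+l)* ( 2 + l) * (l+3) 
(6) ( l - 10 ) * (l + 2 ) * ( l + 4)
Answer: 1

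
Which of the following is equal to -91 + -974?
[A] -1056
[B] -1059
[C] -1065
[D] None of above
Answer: C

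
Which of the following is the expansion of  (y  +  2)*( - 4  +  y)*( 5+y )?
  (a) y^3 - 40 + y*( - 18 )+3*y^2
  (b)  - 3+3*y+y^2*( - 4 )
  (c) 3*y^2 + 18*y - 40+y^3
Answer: a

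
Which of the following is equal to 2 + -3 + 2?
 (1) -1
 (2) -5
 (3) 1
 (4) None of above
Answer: 3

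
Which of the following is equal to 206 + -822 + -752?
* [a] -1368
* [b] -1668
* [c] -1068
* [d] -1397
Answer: a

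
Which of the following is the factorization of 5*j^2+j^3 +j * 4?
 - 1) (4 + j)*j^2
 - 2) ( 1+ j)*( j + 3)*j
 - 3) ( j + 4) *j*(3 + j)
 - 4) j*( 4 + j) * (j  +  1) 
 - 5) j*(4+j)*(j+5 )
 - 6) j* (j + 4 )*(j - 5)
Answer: 4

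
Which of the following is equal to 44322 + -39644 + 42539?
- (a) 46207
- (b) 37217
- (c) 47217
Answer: c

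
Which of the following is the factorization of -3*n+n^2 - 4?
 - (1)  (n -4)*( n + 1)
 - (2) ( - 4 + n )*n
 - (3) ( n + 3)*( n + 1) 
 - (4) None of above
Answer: 1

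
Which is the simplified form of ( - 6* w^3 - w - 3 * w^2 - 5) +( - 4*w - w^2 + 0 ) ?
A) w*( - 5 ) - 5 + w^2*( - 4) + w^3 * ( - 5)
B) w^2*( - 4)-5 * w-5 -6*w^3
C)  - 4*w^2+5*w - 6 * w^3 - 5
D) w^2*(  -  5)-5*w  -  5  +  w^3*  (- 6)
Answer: B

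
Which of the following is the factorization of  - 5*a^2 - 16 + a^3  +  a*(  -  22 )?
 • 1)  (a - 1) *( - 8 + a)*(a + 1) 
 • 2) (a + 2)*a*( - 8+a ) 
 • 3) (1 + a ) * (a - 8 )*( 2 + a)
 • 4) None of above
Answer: 3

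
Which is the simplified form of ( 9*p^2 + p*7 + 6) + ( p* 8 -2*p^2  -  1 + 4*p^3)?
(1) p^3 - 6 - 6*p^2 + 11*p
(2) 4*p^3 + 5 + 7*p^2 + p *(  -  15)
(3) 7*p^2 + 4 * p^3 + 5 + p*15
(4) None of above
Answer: 3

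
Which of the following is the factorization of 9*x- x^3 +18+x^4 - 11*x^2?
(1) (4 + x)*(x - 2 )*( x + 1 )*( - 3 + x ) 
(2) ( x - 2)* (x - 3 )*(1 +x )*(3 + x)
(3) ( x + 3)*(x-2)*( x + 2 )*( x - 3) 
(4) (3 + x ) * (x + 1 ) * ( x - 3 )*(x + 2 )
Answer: 2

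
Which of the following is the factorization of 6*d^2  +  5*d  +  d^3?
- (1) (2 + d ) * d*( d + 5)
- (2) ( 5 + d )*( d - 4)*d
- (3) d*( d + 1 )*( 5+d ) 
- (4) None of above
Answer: 3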